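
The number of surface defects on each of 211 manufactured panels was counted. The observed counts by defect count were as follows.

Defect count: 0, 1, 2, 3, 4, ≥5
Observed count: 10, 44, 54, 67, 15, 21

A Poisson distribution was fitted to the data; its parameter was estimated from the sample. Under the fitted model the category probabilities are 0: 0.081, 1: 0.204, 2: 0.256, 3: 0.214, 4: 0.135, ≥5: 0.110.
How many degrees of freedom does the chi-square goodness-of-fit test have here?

4

There are k = 6 categories and 1 parameter estimated from the data, so df = 6 − 1 − 1 = 4.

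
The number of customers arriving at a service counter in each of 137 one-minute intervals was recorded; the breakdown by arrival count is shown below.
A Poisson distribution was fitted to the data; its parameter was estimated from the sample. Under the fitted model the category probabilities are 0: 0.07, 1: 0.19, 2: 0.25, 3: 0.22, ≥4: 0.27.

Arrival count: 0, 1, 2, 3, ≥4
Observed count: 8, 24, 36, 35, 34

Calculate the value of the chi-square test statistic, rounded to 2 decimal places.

1.54

Expected counts E_i = n·p_i: 137×0.07 = 9.59, 137×0.19 = 26.03, 137×0.25 = 34.25, 137×0.22 = 30.14, 137×0.27 = 36.99.
cat         O        E   (O−E)²/E
0           8     9.59      0.264
1          24    26.03      0.158
2          36    34.25      0.089
3          35    30.14      0.784
≥4         34    36.99      0.242
Sum = 1.54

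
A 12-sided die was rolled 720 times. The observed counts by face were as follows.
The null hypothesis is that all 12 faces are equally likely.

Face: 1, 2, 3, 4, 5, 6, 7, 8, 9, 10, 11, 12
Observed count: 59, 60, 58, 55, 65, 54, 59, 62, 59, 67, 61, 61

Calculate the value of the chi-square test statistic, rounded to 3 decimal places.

Under H₀ each category has probability 1/12, so each expected count is 720/12 = 60.
cat         O        E   (O−E)²/E
1          59       60     0.0167
2          60       60     0.0000
3          58       60     0.0667
4          55       60     0.4167
5          65       60     0.4167
6          54       60     0.6000
7          59       60     0.0167
8          62       60     0.0667
9          59       60     0.0167
10         67       60     0.8167
11         61       60     0.0167
12         61       60     0.0167
Sum = 2.467

2.467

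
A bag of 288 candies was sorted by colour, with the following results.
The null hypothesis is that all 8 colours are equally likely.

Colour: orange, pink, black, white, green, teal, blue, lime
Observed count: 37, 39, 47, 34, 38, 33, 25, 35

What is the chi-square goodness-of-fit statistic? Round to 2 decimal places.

7.50

Under H₀ each category has probability 1/8, so each expected count is 288/8 = 36.
χ² = (37−36)²/36 + (39−36)²/36 + (47−36)²/36 + (34−36)²/36 + (38−36)²/36 + (33−36)²/36 + (25−36)²/36 + (35−36)²/36
   = 0.028 + 0.250 + 3.361 + 0.111 + 0.111 + 0.250 + 3.361 + 0.028
Sum = 7.50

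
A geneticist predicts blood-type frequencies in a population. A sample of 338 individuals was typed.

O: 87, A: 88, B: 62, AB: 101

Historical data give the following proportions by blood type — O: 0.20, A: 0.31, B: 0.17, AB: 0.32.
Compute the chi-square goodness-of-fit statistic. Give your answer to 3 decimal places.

Expected counts E_i = n·p_i: 338×0.20 = 67.6, 338×0.31 = 104.78, 338×0.17 = 57.46, 338×0.32 = 108.16.
O: (87 − 67.6)²/67.6 = 376.36/67.6 = 5.5675
A: (88 − 104.78)²/104.78 = 281.5684/104.78 = 2.6872
B: (62 − 57.46)²/57.46 = 20.6116/57.46 = 0.3587
AB: (101 − 108.16)²/108.16 = 51.2656/108.16 = 0.4740
Sum = 9.087

9.087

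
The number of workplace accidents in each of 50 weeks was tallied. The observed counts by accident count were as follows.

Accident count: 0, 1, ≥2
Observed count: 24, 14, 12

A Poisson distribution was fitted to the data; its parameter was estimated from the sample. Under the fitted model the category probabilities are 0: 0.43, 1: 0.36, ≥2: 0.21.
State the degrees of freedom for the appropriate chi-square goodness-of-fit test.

There are k = 3 categories and 1 parameter estimated from the data, so df = 3 − 1 − 1 = 1.

1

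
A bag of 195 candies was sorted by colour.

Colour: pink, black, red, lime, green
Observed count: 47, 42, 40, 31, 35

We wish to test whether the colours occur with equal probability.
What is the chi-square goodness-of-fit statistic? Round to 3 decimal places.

Expected count for each of the 5 categories: 195/5 = 39.
cat         O        E   (O−E)²/E
pink       47       39     1.6410
black      42       39     0.2308
red        40       39     0.0256
lime       31       39     1.6410
green      35       39     0.4103
Sum = 3.949

3.949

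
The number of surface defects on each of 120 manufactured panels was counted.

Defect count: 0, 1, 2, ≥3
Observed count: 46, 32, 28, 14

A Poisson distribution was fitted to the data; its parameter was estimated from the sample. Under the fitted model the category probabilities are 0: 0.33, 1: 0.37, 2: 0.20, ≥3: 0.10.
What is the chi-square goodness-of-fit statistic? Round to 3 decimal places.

5.497

Expected counts E_i = n·p_i: 120×0.33 = 39.6, 120×0.37 = 44.4, 120×0.20 = 24, 120×0.10 = 12.
χ² = (46−39.6)²/39.6 + (32−44.4)²/44.4 + (28−24)²/24 + (14−12)²/12
   = 1.0343 + 3.4631 + 0.6667 + 0.3333
Sum = 5.497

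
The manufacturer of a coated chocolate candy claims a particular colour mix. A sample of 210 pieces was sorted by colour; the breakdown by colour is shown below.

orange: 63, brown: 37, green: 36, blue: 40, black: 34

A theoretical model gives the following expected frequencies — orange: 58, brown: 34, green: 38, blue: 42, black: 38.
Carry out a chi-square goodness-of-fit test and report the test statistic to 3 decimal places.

1.317

χ² = (63−58)²/58 + (37−34)²/34 + (36−38)²/38 + (40−42)²/42 + (34−38)²/38
   = 0.4310 + 0.2647 + 0.1053 + 0.0952 + 0.4211
Sum = 1.317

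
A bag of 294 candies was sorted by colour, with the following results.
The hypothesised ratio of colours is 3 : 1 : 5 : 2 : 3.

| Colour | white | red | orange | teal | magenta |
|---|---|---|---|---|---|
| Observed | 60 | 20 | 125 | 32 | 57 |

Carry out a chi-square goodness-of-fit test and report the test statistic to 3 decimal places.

Ratio total = 14. Expected counts: 294×3/14 = 63, 294×1/14 = 21, 294×5/14 = 105, 294×2/14 = 42, 294×3/14 = 63.
χ² = (60−63)²/63 + (20−21)²/21 + (125−105)²/105 + (32−42)²/42 + (57−63)²/63
   = 0.1429 + 0.0476 + 3.8095 + 2.3810 + 0.5714
Sum = 6.952

6.952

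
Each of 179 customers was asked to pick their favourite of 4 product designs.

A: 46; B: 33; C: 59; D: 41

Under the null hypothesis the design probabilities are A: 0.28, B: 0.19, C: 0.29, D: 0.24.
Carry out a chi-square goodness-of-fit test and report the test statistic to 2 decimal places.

1.43

Expected counts E_i = n·p_i: 179×0.28 = 50.12, 179×0.19 = 34.01, 179×0.29 = 51.91, 179×0.24 = 42.96.
cat         O        E   (O−E)²/E
A          46    50.12      0.339
B          33    34.01      0.030
C          59    51.91      0.968
D          41    42.96      0.089
Sum = 1.43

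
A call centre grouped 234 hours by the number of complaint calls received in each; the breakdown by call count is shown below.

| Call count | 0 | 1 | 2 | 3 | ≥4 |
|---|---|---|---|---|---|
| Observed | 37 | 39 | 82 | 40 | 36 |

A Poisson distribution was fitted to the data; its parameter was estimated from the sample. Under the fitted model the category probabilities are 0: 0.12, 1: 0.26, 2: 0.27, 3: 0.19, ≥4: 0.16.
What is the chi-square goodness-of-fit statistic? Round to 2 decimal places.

Expected counts E_i = n·p_i: 234×0.12 = 28.08, 234×0.26 = 60.84, 234×0.27 = 63.18, 234×0.19 = 44.46, 234×0.16 = 37.44.
χ² = (37−28.08)²/28.08 + (39−60.84)²/60.84 + (82−63.18)²/63.18 + (40−44.46)²/44.46 + (36−37.44)²/37.44
   = 2.834 + 7.840 + 5.606 + 0.447 + 0.055
Sum = 16.78

16.78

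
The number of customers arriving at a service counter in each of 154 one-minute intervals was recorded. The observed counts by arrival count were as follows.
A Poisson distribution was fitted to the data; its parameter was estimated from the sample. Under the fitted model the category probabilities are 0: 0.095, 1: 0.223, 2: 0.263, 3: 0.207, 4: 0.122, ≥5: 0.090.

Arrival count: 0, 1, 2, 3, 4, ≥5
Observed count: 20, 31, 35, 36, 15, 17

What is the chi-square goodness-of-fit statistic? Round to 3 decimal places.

Expected counts E_i = n·p_i: 154×0.095 = 14.63, 154×0.223 = 34.342, 154×0.263 = 40.502, 154×0.207 = 31.878, 154×0.122 = 18.788, 154×0.090 = 13.86.
0: (20 − 14.63)²/14.63 = 28.8369/14.63 = 1.9711
1: (31 − 34.342)²/34.342 = 11.168964/34.342 = 0.3252
2: (35 − 40.502)²/40.502 = 30.272004/40.502 = 0.7474
3: (36 − 31.878)²/31.878 = 16.990884/31.878 = 0.5330
4: (15 − 18.788)²/18.788 = 14.348944/18.788 = 0.7637
≥5: (17 − 13.86)²/13.86 = 9.8596/13.86 = 0.7114
Sum = 5.052

5.052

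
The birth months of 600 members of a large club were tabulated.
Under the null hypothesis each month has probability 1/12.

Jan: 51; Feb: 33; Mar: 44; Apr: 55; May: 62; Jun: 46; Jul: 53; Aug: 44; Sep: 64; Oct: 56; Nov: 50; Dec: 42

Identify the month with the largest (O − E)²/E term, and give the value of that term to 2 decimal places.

Feb, 5.78

Under H₀ each category has probability 1/12, so each expected count is 600/12 = 50.
Jan: (51 − 50)²/50 = 1/50 = 0.020
Feb: (33 − 50)²/50 = 289/50 = 5.780
Mar: (44 − 50)²/50 = 36/50 = 0.720
Apr: (55 − 50)²/50 = 25/50 = 0.500
May: (62 − 50)²/50 = 144/50 = 2.880
Jun: (46 − 50)²/50 = 16/50 = 0.320
Jul: (53 − 50)²/50 = 9/50 = 0.180
Aug: (44 − 50)²/50 = 36/50 = 0.720
Sep: (64 − 50)²/50 = 196/50 = 3.920
Oct: (56 − 50)²/50 = 36/50 = 0.720
Nov: (50 − 50)²/50 = 0/50 = 0.000
Dec: (42 − 50)²/50 = 64/50 = 1.280
The largest term is for Feb: 5.78.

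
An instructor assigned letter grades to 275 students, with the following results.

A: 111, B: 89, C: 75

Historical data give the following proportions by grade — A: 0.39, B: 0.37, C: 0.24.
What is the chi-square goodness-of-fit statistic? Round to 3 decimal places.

Expected counts E_i = n·p_i: 275×0.39 = 107.25, 275×0.37 = 101.75, 275×0.24 = 66.
A: (111 − 107.25)²/107.25 = 14.0625/107.25 = 0.1311
B: (89 − 101.75)²/101.75 = 162.5625/101.75 = 1.5977
C: (75 − 66)²/66 = 81/66 = 1.2273
Sum = 2.956

2.956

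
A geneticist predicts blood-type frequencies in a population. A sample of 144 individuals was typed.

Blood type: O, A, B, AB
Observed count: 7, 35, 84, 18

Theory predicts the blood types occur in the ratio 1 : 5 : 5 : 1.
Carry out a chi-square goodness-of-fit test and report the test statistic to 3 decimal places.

25.100

Ratio total = 12. Expected counts: 144×1/12 = 12, 144×5/12 = 60, 144×5/12 = 60, 144×1/12 = 12.
O: (7 − 12)²/12 = 25/12 = 2.0833
A: (35 − 60)²/60 = 625/60 = 10.4167
B: (84 − 60)²/60 = 576/60 = 9.6000
AB: (18 − 12)²/12 = 36/12 = 3.0000
Sum = 25.100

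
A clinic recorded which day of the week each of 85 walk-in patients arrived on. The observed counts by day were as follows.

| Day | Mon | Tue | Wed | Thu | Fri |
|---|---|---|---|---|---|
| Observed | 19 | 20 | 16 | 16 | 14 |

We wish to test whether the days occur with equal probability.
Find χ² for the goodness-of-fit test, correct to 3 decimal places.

Expected count for each of the 5 categories: 85/5 = 17.
cat         O        E   (O−E)²/E
Mon        19       17     0.2353
Tue        20       17     0.5294
Wed        16       17     0.0588
Thu        16       17     0.0588
Fri        14       17     0.5294
Sum = 1.412

1.412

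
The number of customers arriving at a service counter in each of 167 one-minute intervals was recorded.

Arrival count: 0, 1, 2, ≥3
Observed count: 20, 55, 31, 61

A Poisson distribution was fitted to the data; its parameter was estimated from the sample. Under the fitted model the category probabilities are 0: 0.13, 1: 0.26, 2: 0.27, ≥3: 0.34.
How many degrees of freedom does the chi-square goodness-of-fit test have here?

There are k = 4 categories and 1 parameter estimated from the data, so df = 4 − 1 − 1 = 2.

2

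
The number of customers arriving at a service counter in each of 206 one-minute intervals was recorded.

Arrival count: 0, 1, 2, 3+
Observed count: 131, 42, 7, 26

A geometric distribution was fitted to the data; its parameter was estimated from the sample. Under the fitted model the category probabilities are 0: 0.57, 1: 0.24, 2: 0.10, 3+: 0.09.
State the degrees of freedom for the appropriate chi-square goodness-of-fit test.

There are k = 4 categories and 1 parameter estimated from the data, so df = 4 − 1 − 1 = 2.

2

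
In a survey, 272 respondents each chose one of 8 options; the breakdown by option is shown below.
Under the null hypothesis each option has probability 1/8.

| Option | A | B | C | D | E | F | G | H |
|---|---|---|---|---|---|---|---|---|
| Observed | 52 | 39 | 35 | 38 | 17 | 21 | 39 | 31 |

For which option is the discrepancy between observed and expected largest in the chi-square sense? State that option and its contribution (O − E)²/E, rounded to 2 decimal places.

A, 9.53

Under H₀ each category has probability 1/8, so each expected count is 272/8 = 34.
χ² = (52−34)²/34 + (39−34)²/34 + (35−34)²/34 + (38−34)²/34 + (17−34)²/34 + (21−34)²/34 + (39−34)²/34 + (31−34)²/34
   = 9.529 + 0.735 + 0.029 + 0.471 + 8.500 + 4.971 + 0.735 + 0.265
The largest term is for A: 9.53.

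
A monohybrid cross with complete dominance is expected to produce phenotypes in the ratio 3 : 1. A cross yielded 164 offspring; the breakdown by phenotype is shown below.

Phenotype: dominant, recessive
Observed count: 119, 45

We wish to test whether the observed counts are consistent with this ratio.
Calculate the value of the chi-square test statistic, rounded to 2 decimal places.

0.52

Ratio total = 4. Expected counts: 164×3/4 = 123, 164×1/4 = 41.
cat            O        E   (O−E)²/E
dominant     119      123      0.130
recessive     45       41      0.390
Sum = 0.52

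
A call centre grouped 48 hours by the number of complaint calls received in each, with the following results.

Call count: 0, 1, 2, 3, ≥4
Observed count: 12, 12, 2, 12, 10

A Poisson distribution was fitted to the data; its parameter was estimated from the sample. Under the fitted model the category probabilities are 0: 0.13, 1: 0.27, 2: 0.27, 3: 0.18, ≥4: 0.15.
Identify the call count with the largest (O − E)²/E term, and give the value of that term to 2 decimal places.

2, 9.27

Expected counts E_i = n·p_i: 48×0.13 = 6.24, 48×0.27 = 12.96, 48×0.27 = 12.96, 48×0.18 = 8.64, 48×0.15 = 7.2.
0: (12 − 6.24)²/6.24 = 33.1776/6.24 = 5.317
1: (12 − 12.96)²/12.96 = 0.9216/12.96 = 0.071
2: (2 − 12.96)²/12.96 = 120.1216/12.96 = 9.269
3: (12 − 8.64)²/8.64 = 11.2896/8.64 = 1.307
≥4: (10 − 7.2)²/7.2 = 7.84/7.2 = 1.089
The largest term is for 2: 9.27.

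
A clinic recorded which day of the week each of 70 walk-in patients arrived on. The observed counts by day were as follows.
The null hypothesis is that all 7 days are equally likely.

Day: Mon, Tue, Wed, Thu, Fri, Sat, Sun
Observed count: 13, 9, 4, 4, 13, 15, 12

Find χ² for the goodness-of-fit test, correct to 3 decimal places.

12.000

Under H₀ each category has probability 1/7, so each expected count is 70/7 = 10.
χ² = (13−10)²/10 + (9−10)²/10 + (4−10)²/10 + (4−10)²/10 + (13−10)²/10 + (15−10)²/10 + (12−10)²/10
   = 0.9000 + 0.1000 + 3.6000 + 3.6000 + 0.9000 + 2.5000 + 0.4000
Sum = 12.000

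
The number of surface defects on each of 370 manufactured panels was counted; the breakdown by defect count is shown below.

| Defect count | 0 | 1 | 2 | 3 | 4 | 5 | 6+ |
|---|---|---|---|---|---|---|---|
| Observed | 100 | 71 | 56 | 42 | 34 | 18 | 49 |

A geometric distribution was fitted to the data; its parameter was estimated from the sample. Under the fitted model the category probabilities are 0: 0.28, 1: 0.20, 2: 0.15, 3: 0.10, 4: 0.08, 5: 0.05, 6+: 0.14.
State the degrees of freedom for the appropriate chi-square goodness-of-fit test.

There are k = 7 categories and 1 parameter estimated from the data, so df = 7 − 1 − 1 = 5.

5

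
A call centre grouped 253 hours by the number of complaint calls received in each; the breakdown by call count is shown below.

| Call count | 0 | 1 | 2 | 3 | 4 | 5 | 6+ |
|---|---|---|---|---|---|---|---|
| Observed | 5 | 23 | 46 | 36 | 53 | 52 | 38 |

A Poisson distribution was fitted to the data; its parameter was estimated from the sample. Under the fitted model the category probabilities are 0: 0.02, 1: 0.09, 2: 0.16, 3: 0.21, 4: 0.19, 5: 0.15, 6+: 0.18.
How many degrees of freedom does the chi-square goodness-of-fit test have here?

5

There are k = 7 categories and 1 parameter estimated from the data, so df = 7 − 1 − 1 = 5.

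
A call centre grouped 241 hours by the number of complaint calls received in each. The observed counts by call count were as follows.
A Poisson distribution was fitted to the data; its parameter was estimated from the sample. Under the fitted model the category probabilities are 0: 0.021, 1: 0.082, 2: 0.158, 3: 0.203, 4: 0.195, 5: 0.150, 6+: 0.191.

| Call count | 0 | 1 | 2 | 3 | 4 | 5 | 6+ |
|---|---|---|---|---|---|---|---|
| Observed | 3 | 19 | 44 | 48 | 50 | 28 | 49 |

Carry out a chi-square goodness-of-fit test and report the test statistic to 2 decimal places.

Expected counts E_i = n·p_i: 241×0.021 = 5.061, 241×0.082 = 19.762, 241×0.158 = 38.078, 241×0.203 = 48.923, 241×0.195 = 46.995, 241×0.150 = 36.15, 241×0.191 = 46.031.
0: (3 − 5.061)²/5.061 = 4.247721/5.061 = 0.839
1: (19 − 19.762)²/19.762 = 0.580644/19.762 = 0.029
2: (44 − 38.078)²/38.078 = 35.070084/38.078 = 0.921
3: (48 − 48.923)²/48.923 = 0.851929/48.923 = 0.017
4: (50 − 46.995)²/46.995 = 9.030025/46.995 = 0.192
5: (28 − 36.15)²/36.15 = 66.4225/36.15 = 1.837
6+: (49 − 46.031)²/46.031 = 8.814961/46.031 = 0.192
Sum = 4.03

4.03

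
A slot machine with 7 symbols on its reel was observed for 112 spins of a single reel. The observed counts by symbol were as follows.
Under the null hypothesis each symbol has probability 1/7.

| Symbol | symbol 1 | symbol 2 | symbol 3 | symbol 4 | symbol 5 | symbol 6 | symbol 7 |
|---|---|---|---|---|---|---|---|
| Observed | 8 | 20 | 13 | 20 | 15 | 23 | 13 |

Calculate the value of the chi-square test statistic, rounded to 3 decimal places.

Expected count for each of the 7 categories: 112/7 = 16.
symbol 1: (8 − 16)²/16 = 64/16 = 4.0000
symbol 2: (20 − 16)²/16 = 16/16 = 1.0000
symbol 3: (13 − 16)²/16 = 9/16 = 0.5625
symbol 4: (20 − 16)²/16 = 16/16 = 1.0000
symbol 5: (15 − 16)²/16 = 1/16 = 0.0625
symbol 6: (23 − 16)²/16 = 49/16 = 3.0625
symbol 7: (13 − 16)²/16 = 9/16 = 0.5625
Sum = 10.250

10.250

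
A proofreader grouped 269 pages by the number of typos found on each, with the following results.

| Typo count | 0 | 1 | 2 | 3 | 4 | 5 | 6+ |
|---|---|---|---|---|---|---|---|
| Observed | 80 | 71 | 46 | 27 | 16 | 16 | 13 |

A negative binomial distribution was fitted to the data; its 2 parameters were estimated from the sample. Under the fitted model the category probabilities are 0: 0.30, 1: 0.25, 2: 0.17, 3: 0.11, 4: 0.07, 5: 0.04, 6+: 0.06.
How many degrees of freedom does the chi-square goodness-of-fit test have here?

4

There are k = 7 categories and 2 parameters estimated from the data, so df = 7 − 1 − 2 = 4.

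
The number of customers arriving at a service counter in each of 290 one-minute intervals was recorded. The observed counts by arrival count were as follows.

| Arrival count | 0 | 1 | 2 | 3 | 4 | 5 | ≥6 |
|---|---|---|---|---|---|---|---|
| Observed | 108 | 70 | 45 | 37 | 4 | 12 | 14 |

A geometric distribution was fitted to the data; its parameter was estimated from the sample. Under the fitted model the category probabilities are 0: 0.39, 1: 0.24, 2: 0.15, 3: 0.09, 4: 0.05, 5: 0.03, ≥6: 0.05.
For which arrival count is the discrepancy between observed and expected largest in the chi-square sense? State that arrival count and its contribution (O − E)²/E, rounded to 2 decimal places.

4, 7.60

Expected counts E_i = n·p_i: 290×0.39 = 113.1, 290×0.24 = 69.6, 290×0.15 = 43.5, 290×0.09 = 26.1, 290×0.05 = 14.5, 290×0.03 = 8.7, 290×0.05 = 14.5.
cat         O        E   (O−E)²/E
0         108    113.1      0.230
1          70     69.6      0.002
2          45     43.5      0.052
3          37     26.1      4.552
4           4     14.5      7.603
5          12      8.7      1.252
≥6         14     14.5      0.017
The largest term is for 4: 7.60.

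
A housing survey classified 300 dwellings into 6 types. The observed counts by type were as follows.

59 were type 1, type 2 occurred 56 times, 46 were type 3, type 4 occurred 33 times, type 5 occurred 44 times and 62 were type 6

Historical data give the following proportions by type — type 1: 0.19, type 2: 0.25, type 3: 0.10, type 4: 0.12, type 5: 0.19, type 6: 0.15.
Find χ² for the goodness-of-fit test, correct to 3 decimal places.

Expected counts E_i = n·p_i: 300×0.19 = 57, 300×0.25 = 75, 300×0.10 = 30, 300×0.12 = 36, 300×0.19 = 57, 300×0.15 = 45.
χ² = (59−57)²/57 + (56−75)²/75 + (46−30)²/30 + (33−36)²/36 + (44−57)²/57 + (62−45)²/45
   = 0.0702 + 4.8133 + 8.5333 + 0.2500 + 2.9649 + 6.4222
Sum = 23.054

23.054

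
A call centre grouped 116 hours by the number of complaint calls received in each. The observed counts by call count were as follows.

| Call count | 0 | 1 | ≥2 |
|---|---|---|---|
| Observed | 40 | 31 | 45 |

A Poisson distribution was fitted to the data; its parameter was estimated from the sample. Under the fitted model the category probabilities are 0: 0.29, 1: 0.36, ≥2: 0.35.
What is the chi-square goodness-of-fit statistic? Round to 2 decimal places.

4.45

Expected counts E_i = n·p_i: 116×0.29 = 33.64, 116×0.36 = 41.76, 116×0.35 = 40.6.
cat         O        E   (O−E)²/E
0          40    33.64      1.202
1          31    41.76      2.772
≥2         45     40.6      0.477
Sum = 4.45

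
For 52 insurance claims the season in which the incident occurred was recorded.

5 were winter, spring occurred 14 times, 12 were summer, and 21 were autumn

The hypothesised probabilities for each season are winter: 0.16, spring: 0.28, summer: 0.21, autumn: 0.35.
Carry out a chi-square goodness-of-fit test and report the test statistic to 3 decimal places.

Expected counts E_i = n·p_i: 52×0.16 = 8.32, 52×0.28 = 14.56, 52×0.21 = 10.92, 52×0.35 = 18.2.
cat         O        E   (O−E)²/E
winter      5     8.32     1.3248
spring     14    14.56     0.0215
summer     12    10.92     0.1068
autumn     21     18.2     0.4308
Sum = 1.884

1.884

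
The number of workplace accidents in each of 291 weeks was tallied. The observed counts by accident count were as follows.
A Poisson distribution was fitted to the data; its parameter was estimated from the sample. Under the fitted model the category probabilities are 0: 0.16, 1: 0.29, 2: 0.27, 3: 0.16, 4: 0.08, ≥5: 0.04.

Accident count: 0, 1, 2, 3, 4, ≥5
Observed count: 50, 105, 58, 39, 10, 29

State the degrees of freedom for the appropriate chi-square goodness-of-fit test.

4

There are k = 6 categories and 1 parameter estimated from the data, so df = 6 − 1 − 1 = 4.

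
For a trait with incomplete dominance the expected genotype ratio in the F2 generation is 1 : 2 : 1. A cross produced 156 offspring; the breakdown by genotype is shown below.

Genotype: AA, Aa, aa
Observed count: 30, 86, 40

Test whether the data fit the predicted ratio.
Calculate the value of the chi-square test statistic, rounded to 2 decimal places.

2.92

Ratio total = 4. Expected counts: 156×1/4 = 39, 156×2/4 = 78, 156×1/4 = 39.
AA: (30 − 39)²/39 = 81/39 = 2.077
Aa: (86 − 78)²/78 = 64/78 = 0.821
aa: (40 − 39)²/39 = 1/39 = 0.026
Sum = 2.92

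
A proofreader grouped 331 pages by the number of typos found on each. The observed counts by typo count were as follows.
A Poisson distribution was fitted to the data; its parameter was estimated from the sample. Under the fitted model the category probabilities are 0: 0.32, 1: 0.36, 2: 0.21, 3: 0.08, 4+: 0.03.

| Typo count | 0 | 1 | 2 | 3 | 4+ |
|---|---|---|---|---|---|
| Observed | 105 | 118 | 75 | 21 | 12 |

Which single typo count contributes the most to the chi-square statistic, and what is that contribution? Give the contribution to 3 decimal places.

Expected counts E_i = n·p_i: 331×0.32 = 105.92, 331×0.36 = 119.16, 331×0.21 = 69.51, 331×0.08 = 26.48, 331×0.03 = 9.93.
χ² = (105−105.92)²/105.92 + (118−119.16)²/119.16 + (75−69.51)²/69.51 + (21−26.48)²/26.48 + (12−9.93)²/9.93
   = 0.0080 + 0.0113 + 0.4336 + 1.1341 + 0.4315
The largest term is for 3: 1.134.

3, 1.134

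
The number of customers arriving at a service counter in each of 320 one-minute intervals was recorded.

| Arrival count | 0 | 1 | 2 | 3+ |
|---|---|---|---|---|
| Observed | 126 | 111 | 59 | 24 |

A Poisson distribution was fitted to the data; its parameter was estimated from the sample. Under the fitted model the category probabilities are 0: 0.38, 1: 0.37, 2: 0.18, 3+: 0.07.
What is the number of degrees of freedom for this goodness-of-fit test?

There are k = 4 categories and 1 parameter estimated from the data, so df = 4 − 1 − 1 = 2.

2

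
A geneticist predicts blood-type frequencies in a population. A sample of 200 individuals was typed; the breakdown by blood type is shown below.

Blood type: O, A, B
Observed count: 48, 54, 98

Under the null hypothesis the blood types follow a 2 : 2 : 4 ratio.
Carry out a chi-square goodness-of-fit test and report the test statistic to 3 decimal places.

Ratio total = 8. Expected counts: 200×2/8 = 50, 200×2/8 = 50, 200×4/8 = 100.
χ² = (48−50)²/50 + (54−50)²/50 + (98−100)²/100
   = 0.0800 + 0.3200 + 0.0400
Sum = 0.440

0.440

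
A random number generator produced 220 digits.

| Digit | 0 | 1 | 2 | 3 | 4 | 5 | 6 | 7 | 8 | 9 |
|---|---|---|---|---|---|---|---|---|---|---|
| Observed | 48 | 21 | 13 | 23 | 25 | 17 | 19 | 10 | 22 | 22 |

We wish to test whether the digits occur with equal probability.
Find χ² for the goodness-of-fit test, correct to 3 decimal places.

Expected count for each of the 10 categories: 220/10 = 22.
cat         O        E   (O−E)²/E
0          48       22    30.7273
1          21       22     0.0455
2          13       22     3.6818
3          23       22     0.0455
4          25       22     0.4091
5          17       22     1.1364
6          19       22     0.4091
7          10       22     6.5455
8          22       22     0.0000
9          22       22     0.0000
Sum = 43.000

43.000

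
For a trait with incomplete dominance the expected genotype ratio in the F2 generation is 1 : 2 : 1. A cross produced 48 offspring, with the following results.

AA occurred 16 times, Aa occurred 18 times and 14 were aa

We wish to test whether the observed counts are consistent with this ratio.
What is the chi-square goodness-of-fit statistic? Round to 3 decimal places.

3.167

Ratio total = 4. Expected counts: 48×1/4 = 12, 48×2/4 = 24, 48×1/4 = 12.
AA: (16 − 12)²/12 = 16/12 = 1.3333
Aa: (18 − 24)²/24 = 36/24 = 1.5000
aa: (14 − 12)²/12 = 4/12 = 0.3333
Sum = 3.167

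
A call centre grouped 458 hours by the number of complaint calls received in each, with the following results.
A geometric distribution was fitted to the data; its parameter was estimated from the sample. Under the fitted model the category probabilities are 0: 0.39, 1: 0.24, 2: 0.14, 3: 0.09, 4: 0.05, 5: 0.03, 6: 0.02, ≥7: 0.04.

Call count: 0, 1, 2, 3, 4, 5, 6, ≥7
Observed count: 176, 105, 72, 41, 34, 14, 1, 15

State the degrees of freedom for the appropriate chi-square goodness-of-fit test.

6

There are k = 8 categories and 1 parameter estimated from the data, so df = 8 − 1 − 1 = 6.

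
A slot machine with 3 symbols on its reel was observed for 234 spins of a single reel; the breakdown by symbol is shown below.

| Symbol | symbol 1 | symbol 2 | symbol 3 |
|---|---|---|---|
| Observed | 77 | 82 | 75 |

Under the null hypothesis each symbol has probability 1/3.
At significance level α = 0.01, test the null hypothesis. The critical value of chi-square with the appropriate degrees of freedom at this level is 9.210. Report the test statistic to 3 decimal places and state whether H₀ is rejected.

0.333; do not reject

Under H₀ each category has probability 1/3, so each expected count is 234/3 = 78.
χ² = (77−78)²/78 + (82−78)²/78 + (75−78)²/78
   = 0.0128 + 0.2051 + 0.1154
Sum = 0.333
df = 2. Since 0.333 < 9.210, we do not reject H₀.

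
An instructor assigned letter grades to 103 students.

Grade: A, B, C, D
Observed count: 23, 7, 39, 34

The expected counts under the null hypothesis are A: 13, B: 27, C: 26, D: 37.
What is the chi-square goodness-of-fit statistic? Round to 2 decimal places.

A: (23 − 13)²/13 = 100/13 = 7.692
B: (7 − 27)²/27 = 400/27 = 14.815
C: (39 − 26)²/26 = 169/26 = 6.500
D: (34 − 37)²/37 = 9/37 = 0.243
Sum = 29.25

29.25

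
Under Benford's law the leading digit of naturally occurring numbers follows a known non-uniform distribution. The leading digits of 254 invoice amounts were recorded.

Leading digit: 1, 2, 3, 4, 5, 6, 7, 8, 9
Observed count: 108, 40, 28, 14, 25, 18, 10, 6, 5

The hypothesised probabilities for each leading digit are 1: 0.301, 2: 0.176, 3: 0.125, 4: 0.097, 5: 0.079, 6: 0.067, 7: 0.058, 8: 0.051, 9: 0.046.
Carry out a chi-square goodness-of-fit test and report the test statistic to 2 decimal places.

Expected counts E_i = n·p_i: 254×0.301 = 76.454, 254×0.176 = 44.704, 254×0.125 = 31.75, 254×0.097 = 24.638, 254×0.079 = 20.066, 254×0.067 = 17.018, 254×0.058 = 14.732, 254×0.051 = 12.954, 254×0.046 = 11.684.
1: (108 − 76.454)²/76.454 = 995.150116/76.454 = 13.016
2: (40 − 44.704)²/44.704 = 22.127616/44.704 = 0.495
3: (28 − 31.75)²/31.75 = 14.0625/31.75 = 0.443
4: (14 − 24.638)²/24.638 = 113.167044/24.638 = 4.593
5: (25 − 20.066)²/20.066 = 24.344356/20.066 = 1.213
6: (18 − 17.018)²/17.018 = 0.964324/17.018 = 0.057
7: (10 − 14.732)²/14.732 = 22.391824/14.732 = 1.520
8: (6 − 12.954)²/12.954 = 48.358116/12.954 = 3.733
9: (5 − 11.684)²/11.684 = 44.675856/11.684 = 3.824
Sum = 28.89

28.89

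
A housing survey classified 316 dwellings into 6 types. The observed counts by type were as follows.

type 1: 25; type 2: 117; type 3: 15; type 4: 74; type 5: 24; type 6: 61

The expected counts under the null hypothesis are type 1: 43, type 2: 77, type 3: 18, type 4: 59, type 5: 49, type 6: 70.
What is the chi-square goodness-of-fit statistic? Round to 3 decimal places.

χ² = (25−43)²/43 + (117−77)²/77 + (15−18)²/18 + (74−59)²/59 + (24−49)²/49 + (61−70)²/70
   = 7.5349 + 20.7792 + 0.5000 + 3.8136 + 12.7551 + 1.1571
Sum = 46.540

46.540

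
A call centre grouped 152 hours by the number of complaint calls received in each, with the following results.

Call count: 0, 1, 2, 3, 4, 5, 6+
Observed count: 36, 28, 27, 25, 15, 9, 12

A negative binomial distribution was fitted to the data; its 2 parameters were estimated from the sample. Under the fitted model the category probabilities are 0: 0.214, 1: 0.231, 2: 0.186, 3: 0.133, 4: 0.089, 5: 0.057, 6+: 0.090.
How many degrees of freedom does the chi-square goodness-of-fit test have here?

4

There are k = 7 categories and 2 parameters estimated from the data, so df = 7 − 1 − 2 = 4.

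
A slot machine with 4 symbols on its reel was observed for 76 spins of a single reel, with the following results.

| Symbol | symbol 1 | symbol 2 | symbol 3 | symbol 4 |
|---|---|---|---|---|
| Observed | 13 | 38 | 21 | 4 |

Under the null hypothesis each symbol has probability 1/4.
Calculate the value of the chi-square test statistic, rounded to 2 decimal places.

Expected count for each of the 4 categories: 76/4 = 19.
symbol 1: (13 − 19)²/19 = 36/19 = 1.895
symbol 2: (38 − 19)²/19 = 361/19 = 19.000
symbol 3: (21 − 19)²/19 = 4/19 = 0.211
symbol 4: (4 − 19)²/19 = 225/19 = 11.842
Sum = 32.95

32.95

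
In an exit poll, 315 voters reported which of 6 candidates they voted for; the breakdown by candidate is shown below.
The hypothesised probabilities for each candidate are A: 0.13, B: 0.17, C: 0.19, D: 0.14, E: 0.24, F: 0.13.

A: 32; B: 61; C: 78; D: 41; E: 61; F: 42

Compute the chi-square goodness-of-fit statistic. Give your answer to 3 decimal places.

Expected counts E_i = n·p_i: 315×0.13 = 40.95, 315×0.17 = 53.55, 315×0.19 = 59.85, 315×0.14 = 44.1, 315×0.24 = 75.6, 315×0.13 = 40.95.
χ² = (32−40.95)²/40.95 + (61−53.55)²/53.55 + (78−59.85)²/59.85 + (41−44.1)²/44.1 + (61−75.6)²/75.6 + (42−40.95)²/40.95
   = 1.9561 + 1.0365 + 5.5041 + 0.2179 + 2.8196 + 0.0269
Sum = 11.561

11.561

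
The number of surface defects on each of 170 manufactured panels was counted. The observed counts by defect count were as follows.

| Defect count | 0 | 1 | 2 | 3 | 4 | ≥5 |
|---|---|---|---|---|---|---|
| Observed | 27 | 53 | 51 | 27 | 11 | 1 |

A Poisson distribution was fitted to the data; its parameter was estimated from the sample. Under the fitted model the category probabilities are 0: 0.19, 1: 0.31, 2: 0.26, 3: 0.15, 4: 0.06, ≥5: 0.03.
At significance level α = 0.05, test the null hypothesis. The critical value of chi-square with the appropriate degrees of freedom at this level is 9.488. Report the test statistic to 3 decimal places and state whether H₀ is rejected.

Expected counts E_i = n·p_i: 170×0.19 = 32.3, 170×0.31 = 52.7, 170×0.26 = 44.2, 170×0.15 = 25.5, 170×0.06 = 10.2, 170×0.03 = 5.1.
0: (27 − 32.3)²/32.3 = 28.09/32.3 = 0.8697
1: (53 − 52.7)²/52.7 = 0.09/52.7 = 0.0017
2: (51 − 44.2)²/44.2 = 46.24/44.2 = 1.0462
3: (27 − 25.5)²/25.5 = 2.25/25.5 = 0.0882
4: (11 − 10.2)²/10.2 = 0.64/10.2 = 0.0627
≥5: (1 − 5.1)²/5.1 = 16.81/5.1 = 3.2961
Sum = 5.365
df = 4. Since 5.365 < 9.488, we do not reject H₀.

5.365; do not reject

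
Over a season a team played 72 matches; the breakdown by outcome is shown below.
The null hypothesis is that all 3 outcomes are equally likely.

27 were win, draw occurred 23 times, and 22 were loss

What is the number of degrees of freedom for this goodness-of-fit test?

There are k = 3 categories and no parameters were estimated from the data, so df = 3 − 1 = 2.

2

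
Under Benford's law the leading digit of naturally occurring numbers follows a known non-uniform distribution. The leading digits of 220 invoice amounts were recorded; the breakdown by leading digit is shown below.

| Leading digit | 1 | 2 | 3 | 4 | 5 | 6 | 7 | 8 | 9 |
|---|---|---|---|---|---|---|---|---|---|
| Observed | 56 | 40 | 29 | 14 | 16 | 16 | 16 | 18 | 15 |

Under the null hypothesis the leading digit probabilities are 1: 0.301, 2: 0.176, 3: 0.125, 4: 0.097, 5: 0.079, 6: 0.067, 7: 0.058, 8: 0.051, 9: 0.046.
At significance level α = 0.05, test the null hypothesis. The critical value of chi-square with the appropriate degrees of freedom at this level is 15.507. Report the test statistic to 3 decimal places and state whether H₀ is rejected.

11.716; do not reject

Expected counts E_i = n·p_i: 220×0.301 = 66.22, 220×0.176 = 38.72, 220×0.125 = 27.5, 220×0.097 = 21.34, 220×0.079 = 17.38, 220×0.067 = 14.74, 220×0.058 = 12.76, 220×0.051 = 11.22, 220×0.046 = 10.12.
1: (56 − 66.22)²/66.22 = 104.4484/66.22 = 1.5773
2: (40 − 38.72)²/38.72 = 1.6384/38.72 = 0.0423
3: (29 − 27.5)²/27.5 = 2.25/27.5 = 0.0818
4: (14 − 21.34)²/21.34 = 53.8756/21.34 = 2.5246
5: (16 − 17.38)²/17.38 = 1.9044/17.38 = 0.1096
6: (16 − 14.74)²/14.74 = 1.5876/14.74 = 0.1077
7: (16 − 12.76)²/12.76 = 10.4976/12.76 = 0.8227
8: (18 − 11.22)²/11.22 = 45.9684/11.22 = 4.0970
9: (15 − 10.12)²/10.12 = 23.8144/10.12 = 2.3532
Sum = 11.716
df = 8. Since 11.716 < 15.507, we do not reject H₀.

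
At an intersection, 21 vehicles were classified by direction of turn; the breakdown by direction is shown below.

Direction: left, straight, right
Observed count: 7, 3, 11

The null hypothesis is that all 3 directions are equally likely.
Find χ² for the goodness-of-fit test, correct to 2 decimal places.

Under H₀ each category has probability 1/3, so each expected count is 21/3 = 7.
left: (7 − 7)²/7 = 0/7 = 0.000
straight: (3 − 7)²/7 = 16/7 = 2.286
right: (11 − 7)²/7 = 16/7 = 2.286
Sum = 4.57

4.57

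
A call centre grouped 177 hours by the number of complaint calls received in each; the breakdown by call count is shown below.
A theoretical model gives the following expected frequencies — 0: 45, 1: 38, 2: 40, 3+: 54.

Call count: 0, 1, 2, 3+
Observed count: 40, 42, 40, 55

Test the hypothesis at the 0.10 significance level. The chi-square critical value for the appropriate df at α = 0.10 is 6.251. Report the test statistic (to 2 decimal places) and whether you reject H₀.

0: (40 − 45)²/45 = 25/45 = 0.556
1: (42 − 38)²/38 = 16/38 = 0.421
2: (40 − 40)²/40 = 0/40 = 0.000
3+: (55 − 54)²/54 = 1/54 = 0.019
Sum = 1.00
df = 3. Since 1.00 < 6.251, we do not reject H₀.

1.00; do not reject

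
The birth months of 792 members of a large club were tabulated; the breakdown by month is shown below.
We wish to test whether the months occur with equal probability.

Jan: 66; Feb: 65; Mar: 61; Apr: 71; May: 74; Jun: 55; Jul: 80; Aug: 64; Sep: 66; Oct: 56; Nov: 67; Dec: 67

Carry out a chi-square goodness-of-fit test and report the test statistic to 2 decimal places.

8.15

Expected count for each of the 12 categories: 792/12 = 66.
χ² = (66−66)²/66 + (65−66)²/66 + (61−66)²/66 + (71−66)²/66 + (74−66)²/66 + (55−66)²/66 + (80−66)²/66 + (64−66)²/66 + (66−66)²/66 + (56−66)²/66 + (67−66)²/66 + (67−66)²/66
   = 0.000 + 0.015 + 0.379 + 0.379 + 0.970 + 1.833 + 2.970 + 0.061 + 0.000 + 1.515 + 0.015 + 0.015
Sum = 8.15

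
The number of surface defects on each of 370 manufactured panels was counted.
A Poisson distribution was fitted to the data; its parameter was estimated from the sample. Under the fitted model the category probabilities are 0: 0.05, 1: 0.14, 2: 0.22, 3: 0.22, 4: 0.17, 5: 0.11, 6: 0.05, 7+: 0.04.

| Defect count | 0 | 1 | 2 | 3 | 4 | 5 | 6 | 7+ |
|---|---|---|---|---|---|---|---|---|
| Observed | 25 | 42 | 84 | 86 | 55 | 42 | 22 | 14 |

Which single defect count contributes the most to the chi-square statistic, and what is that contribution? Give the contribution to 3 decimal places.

Expected counts E_i = n·p_i: 370×0.05 = 18.5, 370×0.14 = 51.8, 370×0.22 = 81.4, 370×0.22 = 81.4, 370×0.17 = 62.9, 370×0.11 = 40.7, 370×0.05 = 18.5, 370×0.04 = 14.8.
cat         O        E   (O−E)²/E
0          25     18.5     2.2838
1          42     51.8     1.8541
2          84     81.4     0.0830
3          86     81.4     0.2600
4          55     62.9     0.9922
5          42     40.7     0.0415
6          22     18.5     0.6622
7+         14     14.8     0.0432
The largest term is for 0: 2.284.

0, 2.284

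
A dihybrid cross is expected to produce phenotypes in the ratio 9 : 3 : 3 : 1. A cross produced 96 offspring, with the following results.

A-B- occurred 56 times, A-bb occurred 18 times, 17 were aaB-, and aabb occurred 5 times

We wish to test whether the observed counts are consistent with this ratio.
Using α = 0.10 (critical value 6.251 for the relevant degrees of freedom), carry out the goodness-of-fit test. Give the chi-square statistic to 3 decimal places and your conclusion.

Ratio total = 16. Expected counts: 96×9/16 = 54, 96×3/16 = 18, 96×3/16 = 18, 96×1/16 = 6.
χ² = (56−54)²/54 + (18−18)²/18 + (17−18)²/18 + (5−6)²/6
   = 0.0741 + 0.0000 + 0.0556 + 0.1667
Sum = 0.296
df = 3. Since 0.296 < 6.251, we do not reject H₀.

0.296; do not reject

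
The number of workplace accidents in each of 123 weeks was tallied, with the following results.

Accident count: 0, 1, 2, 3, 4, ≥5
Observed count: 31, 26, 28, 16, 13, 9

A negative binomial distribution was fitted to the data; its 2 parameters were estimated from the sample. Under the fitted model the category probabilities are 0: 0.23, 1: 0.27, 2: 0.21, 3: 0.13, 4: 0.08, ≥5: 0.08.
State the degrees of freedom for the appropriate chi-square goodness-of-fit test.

There are k = 6 categories and 2 parameters estimated from the data, so df = 6 − 1 − 2 = 3.

3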